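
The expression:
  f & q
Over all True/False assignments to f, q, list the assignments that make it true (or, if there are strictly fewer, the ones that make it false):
is true only for:
  f=True, q=True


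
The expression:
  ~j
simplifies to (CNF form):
~j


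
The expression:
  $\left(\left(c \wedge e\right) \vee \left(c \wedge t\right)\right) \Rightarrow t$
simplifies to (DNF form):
$t \vee \neg c \vee \neg e$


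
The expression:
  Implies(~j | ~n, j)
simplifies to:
j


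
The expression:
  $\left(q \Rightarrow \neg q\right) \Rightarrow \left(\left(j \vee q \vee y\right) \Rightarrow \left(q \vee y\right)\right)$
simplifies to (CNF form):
$q \vee y \vee \neg j$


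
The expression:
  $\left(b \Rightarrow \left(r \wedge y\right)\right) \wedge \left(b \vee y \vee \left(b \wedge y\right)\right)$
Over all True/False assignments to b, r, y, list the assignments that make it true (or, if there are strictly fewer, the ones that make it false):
is true only for:
  b=False, r=False, y=True;
  b=False, r=True, y=True;
  b=True, r=True, y=True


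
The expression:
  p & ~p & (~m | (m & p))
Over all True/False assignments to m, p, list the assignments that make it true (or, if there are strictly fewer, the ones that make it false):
is never true.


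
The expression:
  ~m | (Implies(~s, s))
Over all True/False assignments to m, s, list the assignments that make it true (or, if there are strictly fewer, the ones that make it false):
is false only for:
  m=True, s=False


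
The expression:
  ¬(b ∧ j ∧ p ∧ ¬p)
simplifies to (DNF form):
True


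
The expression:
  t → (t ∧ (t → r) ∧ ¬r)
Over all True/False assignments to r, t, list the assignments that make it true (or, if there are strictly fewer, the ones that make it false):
is true only for:
  r=False, t=False;
  r=True, t=False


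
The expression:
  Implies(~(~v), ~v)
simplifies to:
~v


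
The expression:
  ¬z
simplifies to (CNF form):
¬z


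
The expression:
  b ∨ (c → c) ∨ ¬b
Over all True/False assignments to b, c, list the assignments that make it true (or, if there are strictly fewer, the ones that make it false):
is always true.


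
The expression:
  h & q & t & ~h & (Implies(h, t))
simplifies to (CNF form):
False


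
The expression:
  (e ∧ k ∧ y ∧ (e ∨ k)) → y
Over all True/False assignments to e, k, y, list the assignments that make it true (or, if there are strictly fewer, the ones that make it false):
is always true.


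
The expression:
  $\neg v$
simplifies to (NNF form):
$\neg v$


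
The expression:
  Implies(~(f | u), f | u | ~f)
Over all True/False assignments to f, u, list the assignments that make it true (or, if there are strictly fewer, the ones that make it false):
is always true.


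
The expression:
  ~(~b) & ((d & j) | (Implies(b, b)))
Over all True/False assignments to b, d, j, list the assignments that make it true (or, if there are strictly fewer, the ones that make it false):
is true only for:
  b=True, d=False, j=False;
  b=True, d=False, j=True;
  b=True, d=True, j=False;
  b=True, d=True, j=True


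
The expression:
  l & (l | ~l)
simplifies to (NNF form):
l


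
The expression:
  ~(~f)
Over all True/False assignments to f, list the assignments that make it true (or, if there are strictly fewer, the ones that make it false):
is true only for:
  f=True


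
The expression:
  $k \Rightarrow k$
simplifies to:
$\text{True}$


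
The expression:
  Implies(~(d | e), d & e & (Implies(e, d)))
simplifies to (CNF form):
d | e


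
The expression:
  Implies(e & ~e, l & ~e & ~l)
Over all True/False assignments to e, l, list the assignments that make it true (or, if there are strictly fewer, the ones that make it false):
is always true.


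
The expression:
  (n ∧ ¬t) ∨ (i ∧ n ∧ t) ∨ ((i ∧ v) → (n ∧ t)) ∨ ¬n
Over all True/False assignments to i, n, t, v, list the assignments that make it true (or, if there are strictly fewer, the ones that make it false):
is always true.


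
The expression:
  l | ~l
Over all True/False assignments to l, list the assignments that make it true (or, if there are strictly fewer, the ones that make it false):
is always true.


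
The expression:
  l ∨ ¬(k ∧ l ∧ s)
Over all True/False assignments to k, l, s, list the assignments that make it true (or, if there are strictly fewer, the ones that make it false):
is always true.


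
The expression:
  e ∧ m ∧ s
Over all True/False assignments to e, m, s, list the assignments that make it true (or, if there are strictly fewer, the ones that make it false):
is true only for:
  e=True, m=True, s=True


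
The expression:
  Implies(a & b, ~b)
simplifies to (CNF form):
~a | ~b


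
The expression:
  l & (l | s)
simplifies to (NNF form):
l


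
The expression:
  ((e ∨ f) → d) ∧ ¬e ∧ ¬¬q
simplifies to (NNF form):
q ∧ ¬e ∧ (d ∨ ¬f)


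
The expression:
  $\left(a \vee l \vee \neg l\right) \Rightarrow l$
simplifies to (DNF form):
$l$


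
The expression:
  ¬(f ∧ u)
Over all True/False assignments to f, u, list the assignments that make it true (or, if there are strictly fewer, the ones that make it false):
is false only for:
  f=True, u=True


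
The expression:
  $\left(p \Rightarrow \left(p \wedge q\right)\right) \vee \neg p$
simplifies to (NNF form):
$q \vee \neg p$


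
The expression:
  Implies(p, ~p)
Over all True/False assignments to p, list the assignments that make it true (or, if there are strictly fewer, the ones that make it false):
is true only for:
  p=False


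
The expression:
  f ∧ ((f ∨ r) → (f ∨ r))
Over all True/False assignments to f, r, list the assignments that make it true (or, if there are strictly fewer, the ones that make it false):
is true only for:
  f=True, r=False;
  f=True, r=True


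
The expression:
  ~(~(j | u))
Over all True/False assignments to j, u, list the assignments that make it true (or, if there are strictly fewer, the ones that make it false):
is false only for:
  j=False, u=False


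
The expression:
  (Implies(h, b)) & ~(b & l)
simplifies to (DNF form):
(b & ~l) | (~b & ~h)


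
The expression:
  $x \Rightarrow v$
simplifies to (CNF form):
$v \vee \neg x$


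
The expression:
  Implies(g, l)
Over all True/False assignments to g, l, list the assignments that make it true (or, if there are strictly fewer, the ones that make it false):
is false only for:
  g=True, l=False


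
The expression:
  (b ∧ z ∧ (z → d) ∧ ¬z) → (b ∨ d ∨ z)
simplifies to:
True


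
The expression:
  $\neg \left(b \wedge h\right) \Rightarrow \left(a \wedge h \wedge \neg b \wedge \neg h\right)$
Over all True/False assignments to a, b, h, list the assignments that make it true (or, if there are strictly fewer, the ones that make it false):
is true only for:
  a=False, b=True, h=True;
  a=True, b=True, h=True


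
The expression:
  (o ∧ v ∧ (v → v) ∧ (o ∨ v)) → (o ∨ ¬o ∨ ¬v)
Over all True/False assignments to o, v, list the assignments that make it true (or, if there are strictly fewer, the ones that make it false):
is always true.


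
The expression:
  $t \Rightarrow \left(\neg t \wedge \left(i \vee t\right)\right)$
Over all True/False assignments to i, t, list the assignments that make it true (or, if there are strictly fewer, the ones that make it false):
is true only for:
  i=False, t=False;
  i=True, t=False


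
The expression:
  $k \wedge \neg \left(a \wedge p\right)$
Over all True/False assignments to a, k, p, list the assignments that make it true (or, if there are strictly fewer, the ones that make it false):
is true only for:
  a=False, k=True, p=False;
  a=False, k=True, p=True;
  a=True, k=True, p=False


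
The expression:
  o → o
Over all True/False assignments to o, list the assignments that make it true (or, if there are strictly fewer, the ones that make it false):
is always true.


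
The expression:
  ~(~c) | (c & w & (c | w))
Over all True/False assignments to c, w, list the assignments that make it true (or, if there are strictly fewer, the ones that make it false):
is true only for:
  c=True, w=False;
  c=True, w=True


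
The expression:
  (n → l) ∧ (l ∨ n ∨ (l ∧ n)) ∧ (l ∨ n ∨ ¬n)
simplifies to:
l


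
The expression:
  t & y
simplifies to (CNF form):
t & y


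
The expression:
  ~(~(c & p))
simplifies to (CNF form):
c & p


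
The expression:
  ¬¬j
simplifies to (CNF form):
j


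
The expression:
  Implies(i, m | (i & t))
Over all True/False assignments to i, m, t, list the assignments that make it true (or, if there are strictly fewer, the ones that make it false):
is false only for:
  i=True, m=False, t=False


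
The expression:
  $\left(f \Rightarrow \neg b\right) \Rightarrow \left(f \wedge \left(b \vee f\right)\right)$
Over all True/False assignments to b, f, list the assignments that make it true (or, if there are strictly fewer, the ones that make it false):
is true only for:
  b=False, f=True;
  b=True, f=True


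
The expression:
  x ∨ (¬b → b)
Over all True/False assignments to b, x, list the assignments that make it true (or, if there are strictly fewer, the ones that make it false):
is false only for:
  b=False, x=False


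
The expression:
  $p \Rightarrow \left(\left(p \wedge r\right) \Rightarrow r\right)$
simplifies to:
$\text{True}$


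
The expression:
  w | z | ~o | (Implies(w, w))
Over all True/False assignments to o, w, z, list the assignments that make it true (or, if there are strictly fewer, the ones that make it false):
is always true.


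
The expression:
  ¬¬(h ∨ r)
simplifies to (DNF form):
h ∨ r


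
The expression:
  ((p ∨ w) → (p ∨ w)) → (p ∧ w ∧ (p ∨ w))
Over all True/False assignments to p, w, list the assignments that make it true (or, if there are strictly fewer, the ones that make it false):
is true only for:
  p=True, w=True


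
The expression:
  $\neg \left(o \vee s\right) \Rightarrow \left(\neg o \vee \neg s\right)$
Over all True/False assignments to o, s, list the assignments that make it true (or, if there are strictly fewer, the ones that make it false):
is always true.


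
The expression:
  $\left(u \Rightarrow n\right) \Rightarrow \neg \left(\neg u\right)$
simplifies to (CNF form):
$u$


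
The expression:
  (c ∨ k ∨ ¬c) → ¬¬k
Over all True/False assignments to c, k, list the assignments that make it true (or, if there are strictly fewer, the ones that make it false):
is true only for:
  c=False, k=True;
  c=True, k=True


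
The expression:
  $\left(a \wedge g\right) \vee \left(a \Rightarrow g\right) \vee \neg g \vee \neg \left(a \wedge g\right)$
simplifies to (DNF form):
$\text{True}$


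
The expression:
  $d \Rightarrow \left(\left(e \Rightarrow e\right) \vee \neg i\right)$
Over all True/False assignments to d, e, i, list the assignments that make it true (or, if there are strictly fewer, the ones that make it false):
is always true.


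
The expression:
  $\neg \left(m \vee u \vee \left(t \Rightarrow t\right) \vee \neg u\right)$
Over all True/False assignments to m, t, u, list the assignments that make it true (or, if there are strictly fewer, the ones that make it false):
is never true.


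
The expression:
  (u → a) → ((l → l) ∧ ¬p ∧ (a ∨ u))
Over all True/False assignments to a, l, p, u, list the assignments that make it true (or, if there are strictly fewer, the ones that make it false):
is true only for:
  a=False, l=False, p=False, u=True;
  a=False, l=False, p=True, u=True;
  a=False, l=True, p=False, u=True;
  a=False, l=True, p=True, u=True;
  a=True, l=False, p=False, u=False;
  a=True, l=False, p=False, u=True;
  a=True, l=True, p=False, u=False;
  a=True, l=True, p=False, u=True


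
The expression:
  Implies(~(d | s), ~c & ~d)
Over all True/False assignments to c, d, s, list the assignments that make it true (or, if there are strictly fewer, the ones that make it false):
is false only for:
  c=True, d=False, s=False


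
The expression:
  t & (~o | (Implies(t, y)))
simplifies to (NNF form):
t & (y | ~o)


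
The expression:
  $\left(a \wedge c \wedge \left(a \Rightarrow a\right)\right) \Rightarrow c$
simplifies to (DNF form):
$\text{True}$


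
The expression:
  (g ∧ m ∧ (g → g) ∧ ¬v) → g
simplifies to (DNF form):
True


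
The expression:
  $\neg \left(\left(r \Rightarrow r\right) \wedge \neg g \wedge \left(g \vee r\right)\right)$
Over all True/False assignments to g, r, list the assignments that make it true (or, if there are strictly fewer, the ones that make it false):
is false only for:
  g=False, r=True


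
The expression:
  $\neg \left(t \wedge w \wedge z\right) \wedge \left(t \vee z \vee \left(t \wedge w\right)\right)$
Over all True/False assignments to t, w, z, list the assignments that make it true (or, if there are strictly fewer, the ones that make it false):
is false only for:
  t=False, w=False, z=False;
  t=False, w=True, z=False;
  t=True, w=True, z=True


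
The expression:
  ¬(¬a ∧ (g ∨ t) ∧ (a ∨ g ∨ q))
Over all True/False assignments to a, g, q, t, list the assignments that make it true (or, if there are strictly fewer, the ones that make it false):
is false only for:
  a=False, g=False, q=True, t=True;
  a=False, g=True, q=False, t=False;
  a=False, g=True, q=False, t=True;
  a=False, g=True, q=True, t=False;
  a=False, g=True, q=True, t=True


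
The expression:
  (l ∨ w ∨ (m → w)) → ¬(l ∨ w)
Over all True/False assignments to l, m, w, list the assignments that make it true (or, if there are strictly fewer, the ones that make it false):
is true only for:
  l=False, m=False, w=False;
  l=False, m=True, w=False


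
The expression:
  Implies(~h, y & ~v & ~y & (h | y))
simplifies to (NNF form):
h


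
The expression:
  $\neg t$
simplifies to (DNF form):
$\neg t$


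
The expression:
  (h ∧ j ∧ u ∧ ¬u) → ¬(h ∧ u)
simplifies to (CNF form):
True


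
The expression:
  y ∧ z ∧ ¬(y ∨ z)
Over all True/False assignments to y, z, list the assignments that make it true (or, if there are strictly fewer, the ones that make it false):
is never true.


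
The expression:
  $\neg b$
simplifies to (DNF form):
$\neg b$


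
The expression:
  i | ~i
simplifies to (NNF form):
True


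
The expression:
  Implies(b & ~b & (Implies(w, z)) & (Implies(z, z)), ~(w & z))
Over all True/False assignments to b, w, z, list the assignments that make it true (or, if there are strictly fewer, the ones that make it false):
is always true.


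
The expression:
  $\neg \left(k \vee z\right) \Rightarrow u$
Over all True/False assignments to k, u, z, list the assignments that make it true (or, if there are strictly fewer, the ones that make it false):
is false only for:
  k=False, u=False, z=False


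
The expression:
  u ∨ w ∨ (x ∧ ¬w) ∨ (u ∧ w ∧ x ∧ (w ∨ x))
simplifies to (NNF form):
u ∨ w ∨ x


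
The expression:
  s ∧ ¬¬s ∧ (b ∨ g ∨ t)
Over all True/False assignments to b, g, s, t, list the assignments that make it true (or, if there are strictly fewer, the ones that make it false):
is true only for:
  b=False, g=False, s=True, t=True;
  b=False, g=True, s=True, t=False;
  b=False, g=True, s=True, t=True;
  b=True, g=False, s=True, t=False;
  b=True, g=False, s=True, t=True;
  b=True, g=True, s=True, t=False;
  b=True, g=True, s=True, t=True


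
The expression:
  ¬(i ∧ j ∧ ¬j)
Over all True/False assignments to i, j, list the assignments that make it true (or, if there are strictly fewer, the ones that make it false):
is always true.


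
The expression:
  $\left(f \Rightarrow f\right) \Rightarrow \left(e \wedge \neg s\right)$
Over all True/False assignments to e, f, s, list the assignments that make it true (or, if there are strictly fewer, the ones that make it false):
is true only for:
  e=True, f=False, s=False;
  e=True, f=True, s=False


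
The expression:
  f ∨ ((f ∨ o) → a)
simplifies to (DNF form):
a ∨ f ∨ ¬o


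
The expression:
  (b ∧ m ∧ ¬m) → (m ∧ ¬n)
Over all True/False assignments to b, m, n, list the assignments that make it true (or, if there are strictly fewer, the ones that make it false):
is always true.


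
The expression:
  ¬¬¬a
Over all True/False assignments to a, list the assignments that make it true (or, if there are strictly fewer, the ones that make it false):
is true only for:
  a=False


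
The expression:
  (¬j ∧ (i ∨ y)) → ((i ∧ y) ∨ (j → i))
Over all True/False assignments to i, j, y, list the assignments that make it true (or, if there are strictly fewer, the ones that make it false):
is always true.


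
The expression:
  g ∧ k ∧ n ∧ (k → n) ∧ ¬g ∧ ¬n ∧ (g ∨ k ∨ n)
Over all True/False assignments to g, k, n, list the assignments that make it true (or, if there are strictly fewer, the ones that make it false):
is never true.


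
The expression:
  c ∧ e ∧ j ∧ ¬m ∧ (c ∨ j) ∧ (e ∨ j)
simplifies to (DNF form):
c ∧ e ∧ j ∧ ¬m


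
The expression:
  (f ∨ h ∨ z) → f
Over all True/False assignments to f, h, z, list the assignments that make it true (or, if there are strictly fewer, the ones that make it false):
is false only for:
  f=False, h=False, z=True;
  f=False, h=True, z=False;
  f=False, h=True, z=True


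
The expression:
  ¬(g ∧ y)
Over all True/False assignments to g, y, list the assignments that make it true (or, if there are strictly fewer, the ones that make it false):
is false only for:
  g=True, y=True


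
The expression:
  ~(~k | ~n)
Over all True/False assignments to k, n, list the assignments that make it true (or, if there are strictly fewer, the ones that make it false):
is true only for:
  k=True, n=True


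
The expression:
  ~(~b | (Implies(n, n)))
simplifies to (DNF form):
False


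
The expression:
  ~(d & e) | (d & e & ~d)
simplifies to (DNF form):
~d | ~e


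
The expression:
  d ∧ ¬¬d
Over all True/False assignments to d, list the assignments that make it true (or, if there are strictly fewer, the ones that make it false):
is true only for:
  d=True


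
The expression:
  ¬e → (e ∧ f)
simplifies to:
e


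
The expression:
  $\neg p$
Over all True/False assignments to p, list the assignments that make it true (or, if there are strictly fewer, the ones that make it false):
is true only for:
  p=False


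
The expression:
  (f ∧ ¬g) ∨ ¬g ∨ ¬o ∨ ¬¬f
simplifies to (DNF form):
f ∨ ¬g ∨ ¬o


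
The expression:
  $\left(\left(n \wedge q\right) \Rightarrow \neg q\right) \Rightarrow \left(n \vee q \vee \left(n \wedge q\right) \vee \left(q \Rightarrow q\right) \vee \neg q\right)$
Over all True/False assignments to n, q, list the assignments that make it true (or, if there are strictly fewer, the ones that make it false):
is always true.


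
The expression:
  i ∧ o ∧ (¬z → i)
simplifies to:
i ∧ o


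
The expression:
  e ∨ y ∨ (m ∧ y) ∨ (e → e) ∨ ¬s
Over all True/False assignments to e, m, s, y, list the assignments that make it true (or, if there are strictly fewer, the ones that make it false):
is always true.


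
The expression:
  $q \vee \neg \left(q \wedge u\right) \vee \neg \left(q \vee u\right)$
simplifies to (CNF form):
$\text{True}$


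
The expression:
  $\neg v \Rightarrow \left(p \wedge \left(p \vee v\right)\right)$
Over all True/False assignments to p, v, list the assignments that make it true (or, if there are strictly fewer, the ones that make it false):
is false only for:
  p=False, v=False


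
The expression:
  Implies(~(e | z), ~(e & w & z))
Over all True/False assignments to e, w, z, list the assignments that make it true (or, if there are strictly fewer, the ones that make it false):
is always true.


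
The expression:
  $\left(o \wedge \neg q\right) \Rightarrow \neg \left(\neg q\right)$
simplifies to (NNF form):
$q \vee \neg o$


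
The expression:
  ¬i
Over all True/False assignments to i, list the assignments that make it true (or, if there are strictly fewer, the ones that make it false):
is true only for:
  i=False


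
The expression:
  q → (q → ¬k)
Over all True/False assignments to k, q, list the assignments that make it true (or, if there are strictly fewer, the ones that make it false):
is false only for:
  k=True, q=True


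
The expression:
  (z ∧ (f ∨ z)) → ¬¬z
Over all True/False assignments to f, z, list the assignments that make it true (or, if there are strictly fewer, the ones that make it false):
is always true.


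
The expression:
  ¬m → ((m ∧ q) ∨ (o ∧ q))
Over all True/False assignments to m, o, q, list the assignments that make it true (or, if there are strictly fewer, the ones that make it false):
is false only for:
  m=False, o=False, q=False;
  m=False, o=False, q=True;
  m=False, o=True, q=False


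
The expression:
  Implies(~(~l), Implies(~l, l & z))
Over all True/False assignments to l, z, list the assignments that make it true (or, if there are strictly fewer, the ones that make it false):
is always true.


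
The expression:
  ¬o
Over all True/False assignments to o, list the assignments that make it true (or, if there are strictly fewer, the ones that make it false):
is true only for:
  o=False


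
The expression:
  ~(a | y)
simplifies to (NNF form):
~a & ~y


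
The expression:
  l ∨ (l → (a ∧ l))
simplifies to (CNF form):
True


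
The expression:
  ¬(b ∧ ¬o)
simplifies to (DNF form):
o ∨ ¬b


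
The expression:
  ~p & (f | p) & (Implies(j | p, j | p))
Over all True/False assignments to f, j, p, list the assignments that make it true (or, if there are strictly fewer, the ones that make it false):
is true only for:
  f=True, j=False, p=False;
  f=True, j=True, p=False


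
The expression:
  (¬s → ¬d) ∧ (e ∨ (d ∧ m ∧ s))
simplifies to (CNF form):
(d ∨ e) ∧ (e ∨ m) ∧ (s ∨ ¬d)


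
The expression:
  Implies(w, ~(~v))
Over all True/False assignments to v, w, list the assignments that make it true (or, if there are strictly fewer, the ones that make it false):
is false only for:
  v=False, w=True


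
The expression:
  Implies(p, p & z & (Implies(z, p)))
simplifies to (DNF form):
z | ~p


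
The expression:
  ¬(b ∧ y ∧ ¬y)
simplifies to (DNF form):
True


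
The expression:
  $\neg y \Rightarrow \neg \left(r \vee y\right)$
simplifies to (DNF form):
$y \vee \neg r$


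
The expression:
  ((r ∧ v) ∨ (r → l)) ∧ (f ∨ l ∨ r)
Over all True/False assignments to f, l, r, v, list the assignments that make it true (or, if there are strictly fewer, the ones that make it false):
is false only for:
  f=False, l=False, r=False, v=False;
  f=False, l=False, r=False, v=True;
  f=False, l=False, r=True, v=False;
  f=True, l=False, r=True, v=False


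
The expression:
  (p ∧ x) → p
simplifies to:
True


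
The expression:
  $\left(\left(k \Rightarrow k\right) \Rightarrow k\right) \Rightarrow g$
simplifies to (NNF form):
$g \vee \neg k$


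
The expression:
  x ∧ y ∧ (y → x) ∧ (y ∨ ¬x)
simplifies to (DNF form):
x ∧ y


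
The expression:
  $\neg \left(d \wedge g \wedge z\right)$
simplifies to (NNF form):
$\neg d \vee \neg g \vee \neg z$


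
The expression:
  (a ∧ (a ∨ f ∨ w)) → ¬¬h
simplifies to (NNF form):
h ∨ ¬a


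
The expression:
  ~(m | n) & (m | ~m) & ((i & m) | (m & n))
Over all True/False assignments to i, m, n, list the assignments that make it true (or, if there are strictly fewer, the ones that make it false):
is never true.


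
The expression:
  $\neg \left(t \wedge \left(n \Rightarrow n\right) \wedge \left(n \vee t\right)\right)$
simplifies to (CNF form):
$\neg t$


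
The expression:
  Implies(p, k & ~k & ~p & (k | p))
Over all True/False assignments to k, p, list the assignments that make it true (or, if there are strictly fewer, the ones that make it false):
is true only for:
  k=False, p=False;
  k=True, p=False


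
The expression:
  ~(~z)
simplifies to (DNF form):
z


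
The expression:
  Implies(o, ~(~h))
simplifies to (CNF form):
h | ~o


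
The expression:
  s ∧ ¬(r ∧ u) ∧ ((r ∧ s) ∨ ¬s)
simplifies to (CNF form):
r ∧ s ∧ ¬u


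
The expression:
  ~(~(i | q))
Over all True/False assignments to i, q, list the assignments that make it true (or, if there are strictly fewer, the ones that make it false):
is false only for:
  i=False, q=False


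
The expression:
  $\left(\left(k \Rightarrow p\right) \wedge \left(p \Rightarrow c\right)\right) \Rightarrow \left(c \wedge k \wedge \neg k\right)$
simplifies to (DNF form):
$\left(k \wedge \neg p\right) \vee \left(p \wedge \neg c\right)$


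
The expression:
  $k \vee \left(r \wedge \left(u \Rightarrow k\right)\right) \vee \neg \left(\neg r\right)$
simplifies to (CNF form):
$k \vee r$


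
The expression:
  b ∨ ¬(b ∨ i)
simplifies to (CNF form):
b ∨ ¬i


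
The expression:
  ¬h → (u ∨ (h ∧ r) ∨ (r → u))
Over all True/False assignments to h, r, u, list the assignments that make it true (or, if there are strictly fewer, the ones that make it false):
is false only for:
  h=False, r=True, u=False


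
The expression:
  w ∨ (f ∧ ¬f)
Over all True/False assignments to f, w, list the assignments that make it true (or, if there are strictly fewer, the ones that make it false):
is true only for:
  f=False, w=True;
  f=True, w=True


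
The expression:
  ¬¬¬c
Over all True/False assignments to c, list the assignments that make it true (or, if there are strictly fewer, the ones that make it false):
is true only for:
  c=False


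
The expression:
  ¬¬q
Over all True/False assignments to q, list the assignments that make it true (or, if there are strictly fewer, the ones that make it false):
is true only for:
  q=True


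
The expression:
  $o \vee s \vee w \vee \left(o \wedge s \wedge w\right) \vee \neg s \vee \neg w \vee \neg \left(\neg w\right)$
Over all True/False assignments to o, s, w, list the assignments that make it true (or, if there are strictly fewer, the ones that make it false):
is always true.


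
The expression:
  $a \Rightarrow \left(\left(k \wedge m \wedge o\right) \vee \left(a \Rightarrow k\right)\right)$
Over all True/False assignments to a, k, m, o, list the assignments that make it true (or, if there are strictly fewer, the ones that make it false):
is false only for:
  a=True, k=False, m=False, o=False;
  a=True, k=False, m=False, o=True;
  a=True, k=False, m=True, o=False;
  a=True, k=False, m=True, o=True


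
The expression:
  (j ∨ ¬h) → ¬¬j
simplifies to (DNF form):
h ∨ j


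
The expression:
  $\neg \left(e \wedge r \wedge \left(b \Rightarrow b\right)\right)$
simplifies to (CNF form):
$\neg e \vee \neg r$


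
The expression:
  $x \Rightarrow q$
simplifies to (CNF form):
$q \vee \neg x$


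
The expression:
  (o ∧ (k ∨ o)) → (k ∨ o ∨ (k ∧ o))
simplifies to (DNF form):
True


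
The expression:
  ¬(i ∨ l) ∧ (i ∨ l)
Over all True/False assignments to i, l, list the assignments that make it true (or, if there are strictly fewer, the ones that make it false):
is never true.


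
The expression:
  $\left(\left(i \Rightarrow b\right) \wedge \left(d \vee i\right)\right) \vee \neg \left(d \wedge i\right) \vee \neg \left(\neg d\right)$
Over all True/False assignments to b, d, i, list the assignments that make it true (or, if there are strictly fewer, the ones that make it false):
is always true.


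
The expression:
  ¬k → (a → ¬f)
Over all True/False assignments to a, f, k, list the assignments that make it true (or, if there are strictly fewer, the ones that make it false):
is false only for:
  a=True, f=True, k=False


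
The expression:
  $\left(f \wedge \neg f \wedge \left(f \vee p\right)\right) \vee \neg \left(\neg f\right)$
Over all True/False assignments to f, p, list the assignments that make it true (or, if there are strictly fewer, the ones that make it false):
is true only for:
  f=True, p=False;
  f=True, p=True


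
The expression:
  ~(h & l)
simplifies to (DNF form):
~h | ~l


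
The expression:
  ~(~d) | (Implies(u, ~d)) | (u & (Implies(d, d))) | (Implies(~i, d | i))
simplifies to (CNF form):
True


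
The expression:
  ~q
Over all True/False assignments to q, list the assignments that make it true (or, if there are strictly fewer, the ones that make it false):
is true only for:
  q=False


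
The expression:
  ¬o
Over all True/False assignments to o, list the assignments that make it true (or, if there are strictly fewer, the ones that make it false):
is true only for:
  o=False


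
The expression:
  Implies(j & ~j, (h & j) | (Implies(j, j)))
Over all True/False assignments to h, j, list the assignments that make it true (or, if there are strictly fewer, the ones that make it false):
is always true.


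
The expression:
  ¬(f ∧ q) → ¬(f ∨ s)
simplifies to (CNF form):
(f ∨ ¬s) ∧ (q ∨ ¬f)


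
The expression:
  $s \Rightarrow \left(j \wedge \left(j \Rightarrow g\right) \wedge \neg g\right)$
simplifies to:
$\neg s$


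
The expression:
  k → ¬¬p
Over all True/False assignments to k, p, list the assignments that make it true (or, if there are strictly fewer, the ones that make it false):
is false only for:
  k=True, p=False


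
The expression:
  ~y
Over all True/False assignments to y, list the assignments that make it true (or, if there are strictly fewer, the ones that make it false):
is true only for:
  y=False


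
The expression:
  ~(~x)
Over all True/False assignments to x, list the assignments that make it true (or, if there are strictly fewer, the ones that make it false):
is true only for:
  x=True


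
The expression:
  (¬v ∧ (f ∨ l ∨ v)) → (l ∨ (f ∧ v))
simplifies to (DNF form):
l ∨ v ∨ ¬f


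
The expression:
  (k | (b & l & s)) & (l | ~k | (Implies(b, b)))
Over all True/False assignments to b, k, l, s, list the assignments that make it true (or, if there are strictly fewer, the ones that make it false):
is false only for:
  b=False, k=False, l=False, s=False;
  b=False, k=False, l=False, s=True;
  b=False, k=False, l=True, s=False;
  b=False, k=False, l=True, s=True;
  b=True, k=False, l=False, s=False;
  b=True, k=False, l=False, s=True;
  b=True, k=False, l=True, s=False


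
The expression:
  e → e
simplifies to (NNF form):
True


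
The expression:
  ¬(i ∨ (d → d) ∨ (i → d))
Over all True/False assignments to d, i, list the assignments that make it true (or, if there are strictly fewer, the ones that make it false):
is never true.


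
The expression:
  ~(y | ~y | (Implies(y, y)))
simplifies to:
False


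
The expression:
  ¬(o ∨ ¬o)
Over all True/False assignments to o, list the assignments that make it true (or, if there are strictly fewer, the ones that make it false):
is never true.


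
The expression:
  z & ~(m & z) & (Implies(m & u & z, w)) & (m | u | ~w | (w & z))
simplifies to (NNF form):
z & ~m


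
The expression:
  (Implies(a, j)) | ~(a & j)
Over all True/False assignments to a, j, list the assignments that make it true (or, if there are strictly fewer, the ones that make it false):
is always true.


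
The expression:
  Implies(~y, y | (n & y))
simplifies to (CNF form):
y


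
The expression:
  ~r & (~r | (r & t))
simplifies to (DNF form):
~r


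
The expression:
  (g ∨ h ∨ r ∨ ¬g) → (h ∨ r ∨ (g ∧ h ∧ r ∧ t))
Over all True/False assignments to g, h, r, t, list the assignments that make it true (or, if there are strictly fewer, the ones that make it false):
is false only for:
  g=False, h=False, r=False, t=False;
  g=False, h=False, r=False, t=True;
  g=True, h=False, r=False, t=False;
  g=True, h=False, r=False, t=True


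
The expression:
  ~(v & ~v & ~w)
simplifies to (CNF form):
True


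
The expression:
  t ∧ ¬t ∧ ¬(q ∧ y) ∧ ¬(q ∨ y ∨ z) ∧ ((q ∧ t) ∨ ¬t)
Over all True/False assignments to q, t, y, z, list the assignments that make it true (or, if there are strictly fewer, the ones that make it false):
is never true.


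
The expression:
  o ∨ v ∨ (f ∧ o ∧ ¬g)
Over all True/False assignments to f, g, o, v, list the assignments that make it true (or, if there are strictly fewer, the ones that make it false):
is false only for:
  f=False, g=False, o=False, v=False;
  f=False, g=True, o=False, v=False;
  f=True, g=False, o=False, v=False;
  f=True, g=True, o=False, v=False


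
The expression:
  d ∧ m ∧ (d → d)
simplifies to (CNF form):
d ∧ m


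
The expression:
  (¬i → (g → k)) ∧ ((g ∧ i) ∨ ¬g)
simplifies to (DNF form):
i ∨ ¬g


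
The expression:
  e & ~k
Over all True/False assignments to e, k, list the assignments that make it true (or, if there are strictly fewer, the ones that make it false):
is true only for:
  e=True, k=False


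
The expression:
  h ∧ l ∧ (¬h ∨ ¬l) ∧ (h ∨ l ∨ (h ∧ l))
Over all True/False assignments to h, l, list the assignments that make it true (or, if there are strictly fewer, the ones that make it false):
is never true.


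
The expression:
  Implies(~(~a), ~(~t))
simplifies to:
t | ~a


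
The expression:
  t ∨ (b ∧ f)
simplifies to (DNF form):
t ∨ (b ∧ f)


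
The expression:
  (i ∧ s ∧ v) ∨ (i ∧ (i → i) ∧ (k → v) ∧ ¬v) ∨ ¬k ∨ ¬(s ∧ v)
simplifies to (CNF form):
i ∨ ¬k ∨ ¬s ∨ ¬v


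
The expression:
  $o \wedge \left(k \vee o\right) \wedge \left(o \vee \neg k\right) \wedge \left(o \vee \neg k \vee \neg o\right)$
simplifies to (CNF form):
$o$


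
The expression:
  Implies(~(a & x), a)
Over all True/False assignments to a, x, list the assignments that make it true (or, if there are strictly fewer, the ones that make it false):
is true only for:
  a=True, x=False;
  a=True, x=True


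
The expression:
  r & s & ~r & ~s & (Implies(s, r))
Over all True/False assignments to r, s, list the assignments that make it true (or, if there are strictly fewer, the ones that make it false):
is never true.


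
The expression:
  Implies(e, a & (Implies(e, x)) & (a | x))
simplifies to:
~e | (a & x)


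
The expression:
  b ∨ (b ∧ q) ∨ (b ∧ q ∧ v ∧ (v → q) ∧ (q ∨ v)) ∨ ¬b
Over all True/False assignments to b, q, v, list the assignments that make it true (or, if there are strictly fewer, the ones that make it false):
is always true.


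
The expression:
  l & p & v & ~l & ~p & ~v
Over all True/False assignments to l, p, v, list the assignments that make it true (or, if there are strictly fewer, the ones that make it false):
is never true.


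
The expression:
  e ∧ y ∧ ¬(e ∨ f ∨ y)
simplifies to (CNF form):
False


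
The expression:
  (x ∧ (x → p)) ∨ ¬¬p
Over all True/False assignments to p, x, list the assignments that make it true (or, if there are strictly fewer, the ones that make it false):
is true only for:
  p=True, x=False;
  p=True, x=True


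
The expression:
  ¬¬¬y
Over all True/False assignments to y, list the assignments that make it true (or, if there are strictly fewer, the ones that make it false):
is true only for:
  y=False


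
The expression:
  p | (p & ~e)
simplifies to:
p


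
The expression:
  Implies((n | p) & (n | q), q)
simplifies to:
q | ~n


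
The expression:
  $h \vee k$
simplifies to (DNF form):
$h \vee k$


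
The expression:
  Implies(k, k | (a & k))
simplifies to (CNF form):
True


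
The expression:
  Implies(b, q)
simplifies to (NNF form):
q | ~b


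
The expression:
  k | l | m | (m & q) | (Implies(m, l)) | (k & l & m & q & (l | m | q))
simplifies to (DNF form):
True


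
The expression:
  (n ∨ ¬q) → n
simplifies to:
n ∨ q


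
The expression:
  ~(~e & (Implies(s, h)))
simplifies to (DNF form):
e | (s & ~h)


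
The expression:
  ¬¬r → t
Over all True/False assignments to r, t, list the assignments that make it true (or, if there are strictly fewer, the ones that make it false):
is false only for:
  r=True, t=False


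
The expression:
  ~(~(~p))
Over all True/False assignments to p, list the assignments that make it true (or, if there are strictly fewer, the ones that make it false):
is true only for:
  p=False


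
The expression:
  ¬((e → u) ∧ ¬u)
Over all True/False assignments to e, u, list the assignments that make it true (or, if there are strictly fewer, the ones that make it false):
is false only for:
  e=False, u=False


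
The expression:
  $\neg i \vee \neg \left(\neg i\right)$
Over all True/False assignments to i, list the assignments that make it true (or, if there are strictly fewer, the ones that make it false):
is always true.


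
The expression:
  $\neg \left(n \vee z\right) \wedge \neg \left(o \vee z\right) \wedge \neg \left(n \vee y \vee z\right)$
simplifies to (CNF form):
$\neg n \wedge \neg o \wedge \neg y \wedge \neg z$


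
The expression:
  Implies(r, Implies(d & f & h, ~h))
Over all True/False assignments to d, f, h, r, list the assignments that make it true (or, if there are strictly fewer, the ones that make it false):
is false only for:
  d=True, f=True, h=True, r=True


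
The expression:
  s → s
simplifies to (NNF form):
True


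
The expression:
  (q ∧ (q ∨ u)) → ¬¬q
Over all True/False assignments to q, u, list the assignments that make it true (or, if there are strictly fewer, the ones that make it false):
is always true.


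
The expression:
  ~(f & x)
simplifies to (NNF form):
~f | ~x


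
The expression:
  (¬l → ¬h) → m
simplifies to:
m ∨ (h ∧ ¬l)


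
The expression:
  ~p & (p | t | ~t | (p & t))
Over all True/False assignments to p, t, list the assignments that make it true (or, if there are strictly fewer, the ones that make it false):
is true only for:
  p=False, t=False;
  p=False, t=True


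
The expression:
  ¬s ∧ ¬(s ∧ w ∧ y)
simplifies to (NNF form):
¬s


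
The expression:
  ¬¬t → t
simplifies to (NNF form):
True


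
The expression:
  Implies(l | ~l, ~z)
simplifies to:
~z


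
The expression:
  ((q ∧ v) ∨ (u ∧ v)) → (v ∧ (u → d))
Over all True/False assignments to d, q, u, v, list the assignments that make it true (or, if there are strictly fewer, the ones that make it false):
is false only for:
  d=False, q=False, u=True, v=True;
  d=False, q=True, u=True, v=True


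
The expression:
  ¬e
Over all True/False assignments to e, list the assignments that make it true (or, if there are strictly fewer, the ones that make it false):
is true only for:
  e=False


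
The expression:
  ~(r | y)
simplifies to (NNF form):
~r & ~y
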